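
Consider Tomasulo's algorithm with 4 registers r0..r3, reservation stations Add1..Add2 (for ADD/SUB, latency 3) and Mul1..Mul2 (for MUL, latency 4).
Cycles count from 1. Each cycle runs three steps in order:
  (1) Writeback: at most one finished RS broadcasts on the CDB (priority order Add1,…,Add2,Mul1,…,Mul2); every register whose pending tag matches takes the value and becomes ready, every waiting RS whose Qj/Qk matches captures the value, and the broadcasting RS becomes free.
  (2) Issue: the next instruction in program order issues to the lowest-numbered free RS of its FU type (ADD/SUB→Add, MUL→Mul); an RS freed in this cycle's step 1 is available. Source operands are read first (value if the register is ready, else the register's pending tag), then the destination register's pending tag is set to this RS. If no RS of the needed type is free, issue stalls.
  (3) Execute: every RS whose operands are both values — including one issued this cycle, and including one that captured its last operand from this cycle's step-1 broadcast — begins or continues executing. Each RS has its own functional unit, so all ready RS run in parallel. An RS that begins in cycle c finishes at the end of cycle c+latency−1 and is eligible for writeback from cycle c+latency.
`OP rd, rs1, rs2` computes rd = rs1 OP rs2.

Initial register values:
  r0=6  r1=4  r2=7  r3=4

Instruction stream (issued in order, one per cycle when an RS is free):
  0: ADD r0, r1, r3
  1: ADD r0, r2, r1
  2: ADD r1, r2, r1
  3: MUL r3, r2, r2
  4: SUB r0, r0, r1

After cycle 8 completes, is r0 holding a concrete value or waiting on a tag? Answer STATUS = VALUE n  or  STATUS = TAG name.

STATUS = TAG Add2

  c1: issue ADD r0<-Add1  regs: r0:Add1,r1:4,r2:7,r3:4
  c2: issue ADD r0<-Add2  regs: r0:Add2,r1:4,r2:7,r3:4
  c3: stall  regs: r0:Add2,r1:4,r2:7,r3:4
  c4: CDB Add1=8; issue ADD r1<-Add1  regs: r0:Add2,r1:Add1,r2:7,r3:4
  c5: CDB Add2=11; issue MUL r3<-Mul1  regs: r0:11,r1:Add1,r2:7,r3:Mul1
  c6: issue SUB r0<-Add2  regs: r0:Add2,r1:Add1,r2:7,r3:Mul1
  c7: CDB Add1=11  regs: r0:Add2,r1:11,r2:7,r3:Mul1
  c8: -  regs: r0:Add2,r1:11,r2:7,r3:Mul1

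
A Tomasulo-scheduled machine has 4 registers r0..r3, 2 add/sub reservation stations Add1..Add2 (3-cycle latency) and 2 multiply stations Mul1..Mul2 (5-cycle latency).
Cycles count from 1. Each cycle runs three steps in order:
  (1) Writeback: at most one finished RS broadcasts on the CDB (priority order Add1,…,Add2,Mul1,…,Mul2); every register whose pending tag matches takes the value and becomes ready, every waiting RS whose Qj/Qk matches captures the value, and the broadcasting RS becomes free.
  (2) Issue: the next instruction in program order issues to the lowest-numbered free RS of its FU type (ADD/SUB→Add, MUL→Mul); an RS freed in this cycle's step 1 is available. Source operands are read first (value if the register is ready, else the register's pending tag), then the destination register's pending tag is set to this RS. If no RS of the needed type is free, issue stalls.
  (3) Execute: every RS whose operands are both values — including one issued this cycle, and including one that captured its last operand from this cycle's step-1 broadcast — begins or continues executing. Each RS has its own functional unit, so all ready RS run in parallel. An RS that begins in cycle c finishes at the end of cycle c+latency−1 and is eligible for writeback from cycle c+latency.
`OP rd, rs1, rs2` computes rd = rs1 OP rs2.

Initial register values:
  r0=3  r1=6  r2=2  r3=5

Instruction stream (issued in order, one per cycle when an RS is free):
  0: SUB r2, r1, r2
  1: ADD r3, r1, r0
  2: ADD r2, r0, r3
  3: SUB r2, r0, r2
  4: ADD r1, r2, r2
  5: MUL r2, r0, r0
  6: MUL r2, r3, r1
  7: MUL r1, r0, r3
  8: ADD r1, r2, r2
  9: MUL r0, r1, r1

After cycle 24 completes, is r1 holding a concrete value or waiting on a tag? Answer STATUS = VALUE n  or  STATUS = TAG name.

c1: issue SUB r2<-Add1 | r0:3,r1:6,r2:Add1,r3:5
c2: issue ADD r3<-Add2 | r0:3,r1:6,r2:Add1,r3:Add2
c3: stall | r0:3,r1:6,r2:Add1,r3:Add2
c4: CDB Add1=4; issue ADD r2<-Add1 | r0:3,r1:6,r2:Add1,r3:Add2
c5: CDB Add2=9; issue SUB r2<-Add2 | r0:3,r1:6,r2:Add2,r3:9
c6: stall | r0:3,r1:6,r2:Add2,r3:9
c7: stall | r0:3,r1:6,r2:Add2,r3:9
c8: CDB Add1=12; issue ADD r1<-Add1 | r0:3,r1:Add1,r2:Add2,r3:9
c9: issue MUL r2<-Mul1 | r0:3,r1:Add1,r2:Mul1,r3:9
c10: issue MUL r2<-Mul2 | r0:3,r1:Add1,r2:Mul2,r3:9
c11: CDB Add2=-9; stall | r0:3,r1:Add1,r2:Mul2,r3:9
c12: stall | r0:3,r1:Add1,r2:Mul2,r3:9
c13: stall | r0:3,r1:Add1,r2:Mul2,r3:9
c14: CDB Add1=-18; stall | r0:3,r1:-18,r2:Mul2,r3:9
c15: CDB Mul1=9; issue MUL r1<-Mul1 | r0:3,r1:Mul1,r2:Mul2,r3:9
c16: issue ADD r1<-Add1 | r0:3,r1:Add1,r2:Mul2,r3:9
c17: stall | r0:3,r1:Add1,r2:Mul2,r3:9
c18: stall | r0:3,r1:Add1,r2:Mul2,r3:9
c19: CDB Mul2=-162; issue MUL r0<-Mul2 | r0:Mul2,r1:Add1,r2:-162,r3:9
c20: CDB Mul1=27 | r0:Mul2,r1:Add1,r2:-162,r3:9
c21: - | r0:Mul2,r1:Add1,r2:-162,r3:9
c22: CDB Add1=-324 | r0:Mul2,r1:-324,r2:-162,r3:9
c23: - | r0:Mul2,r1:-324,r2:-162,r3:9
c24: - | r0:Mul2,r1:-324,r2:-162,r3:9

STATUS = VALUE -324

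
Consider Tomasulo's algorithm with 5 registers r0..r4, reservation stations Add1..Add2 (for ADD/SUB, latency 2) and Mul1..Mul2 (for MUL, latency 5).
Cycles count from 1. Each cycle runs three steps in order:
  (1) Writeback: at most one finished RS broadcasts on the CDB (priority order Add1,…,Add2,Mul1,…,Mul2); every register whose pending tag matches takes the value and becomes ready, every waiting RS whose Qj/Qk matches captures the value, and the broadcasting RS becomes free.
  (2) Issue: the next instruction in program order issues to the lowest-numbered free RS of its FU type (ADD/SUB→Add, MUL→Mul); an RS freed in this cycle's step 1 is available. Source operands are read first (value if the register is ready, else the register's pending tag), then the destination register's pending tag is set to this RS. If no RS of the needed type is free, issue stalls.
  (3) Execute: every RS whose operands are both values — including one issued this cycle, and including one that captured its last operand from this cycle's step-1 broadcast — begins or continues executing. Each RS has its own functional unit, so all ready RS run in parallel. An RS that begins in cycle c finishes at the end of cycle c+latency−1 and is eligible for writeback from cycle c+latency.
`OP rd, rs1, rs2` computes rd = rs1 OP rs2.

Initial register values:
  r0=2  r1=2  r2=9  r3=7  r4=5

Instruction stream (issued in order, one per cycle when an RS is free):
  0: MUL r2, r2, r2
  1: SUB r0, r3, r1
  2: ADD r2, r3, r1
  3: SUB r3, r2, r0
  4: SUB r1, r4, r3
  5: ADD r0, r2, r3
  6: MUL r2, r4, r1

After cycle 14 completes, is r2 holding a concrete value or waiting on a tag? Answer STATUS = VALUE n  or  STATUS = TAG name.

STATUS = TAG Mul1

c1: issue MUL r2<-Mul1 | r0:2,r1:2,r2:Mul1,r3:7,r4:5
c2: issue SUB r0<-Add1 | r0:Add1,r1:2,r2:Mul1,r3:7,r4:5
c3: issue ADD r2<-Add2 | r0:Add1,r1:2,r2:Add2,r3:7,r4:5
c4: CDB Add1=5; issue SUB r3<-Add1 | r0:5,r1:2,r2:Add2,r3:Add1,r4:5
c5: CDB Add2=9; issue SUB r1<-Add2 | r0:5,r1:Add2,r2:9,r3:Add1,r4:5
c6: CDB Mul1=81; stall | r0:5,r1:Add2,r2:9,r3:Add1,r4:5
c7: CDB Add1=4; issue ADD r0<-Add1 | r0:Add1,r1:Add2,r2:9,r3:4,r4:5
c8: issue MUL r2<-Mul1 | r0:Add1,r1:Add2,r2:Mul1,r3:4,r4:5
c9: CDB Add1=13 | r0:13,r1:Add2,r2:Mul1,r3:4,r4:5
c10: CDB Add2=1 | r0:13,r1:1,r2:Mul1,r3:4,r4:5
c11: - | r0:13,r1:1,r2:Mul1,r3:4,r4:5
c12: - | r0:13,r1:1,r2:Mul1,r3:4,r4:5
c13: - | r0:13,r1:1,r2:Mul1,r3:4,r4:5
c14: - | r0:13,r1:1,r2:Mul1,r3:4,r4:5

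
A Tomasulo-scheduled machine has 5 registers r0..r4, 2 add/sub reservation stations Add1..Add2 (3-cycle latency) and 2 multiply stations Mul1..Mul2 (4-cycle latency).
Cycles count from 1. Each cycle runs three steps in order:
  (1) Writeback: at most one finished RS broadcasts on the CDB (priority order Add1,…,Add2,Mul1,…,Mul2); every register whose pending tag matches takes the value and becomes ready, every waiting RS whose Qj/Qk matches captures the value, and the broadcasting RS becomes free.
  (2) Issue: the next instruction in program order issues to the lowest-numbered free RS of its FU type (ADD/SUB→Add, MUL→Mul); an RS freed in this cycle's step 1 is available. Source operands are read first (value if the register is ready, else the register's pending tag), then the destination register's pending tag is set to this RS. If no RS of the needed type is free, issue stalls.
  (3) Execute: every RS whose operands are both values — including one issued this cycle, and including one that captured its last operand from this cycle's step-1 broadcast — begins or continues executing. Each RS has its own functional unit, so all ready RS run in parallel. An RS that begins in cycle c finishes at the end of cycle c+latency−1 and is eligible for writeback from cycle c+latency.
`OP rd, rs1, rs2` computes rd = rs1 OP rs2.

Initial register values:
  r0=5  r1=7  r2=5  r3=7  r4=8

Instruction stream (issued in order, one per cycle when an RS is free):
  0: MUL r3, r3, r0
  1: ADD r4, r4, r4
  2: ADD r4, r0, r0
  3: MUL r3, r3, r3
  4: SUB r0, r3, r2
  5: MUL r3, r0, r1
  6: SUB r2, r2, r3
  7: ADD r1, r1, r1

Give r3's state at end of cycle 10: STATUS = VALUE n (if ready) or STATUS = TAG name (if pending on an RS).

STATUS = TAG Mul1

c1: issue MUL r3<-Mul1 | r0:5,r1:7,r2:5,r3:Mul1,r4:8
c2: issue ADD r4<-Add1 | r0:5,r1:7,r2:5,r3:Mul1,r4:Add1
c3: issue ADD r4<-Add2 | r0:5,r1:7,r2:5,r3:Mul1,r4:Add2
c4: issue MUL r3<-Mul2 | r0:5,r1:7,r2:5,r3:Mul2,r4:Add2
c5: CDB Add1=16; issue SUB r0<-Add1 | r0:Add1,r1:7,r2:5,r3:Mul2,r4:Add2
c6: CDB Add2=10; stall | r0:Add1,r1:7,r2:5,r3:Mul2,r4:10
c7: CDB Mul1=35; issue MUL r3<-Mul1 | r0:Add1,r1:7,r2:5,r3:Mul1,r4:10
c8: issue SUB r2<-Add2 | r0:Add1,r1:7,r2:Add2,r3:Mul1,r4:10
c9: stall | r0:Add1,r1:7,r2:Add2,r3:Mul1,r4:10
c10: stall | r0:Add1,r1:7,r2:Add2,r3:Mul1,r4:10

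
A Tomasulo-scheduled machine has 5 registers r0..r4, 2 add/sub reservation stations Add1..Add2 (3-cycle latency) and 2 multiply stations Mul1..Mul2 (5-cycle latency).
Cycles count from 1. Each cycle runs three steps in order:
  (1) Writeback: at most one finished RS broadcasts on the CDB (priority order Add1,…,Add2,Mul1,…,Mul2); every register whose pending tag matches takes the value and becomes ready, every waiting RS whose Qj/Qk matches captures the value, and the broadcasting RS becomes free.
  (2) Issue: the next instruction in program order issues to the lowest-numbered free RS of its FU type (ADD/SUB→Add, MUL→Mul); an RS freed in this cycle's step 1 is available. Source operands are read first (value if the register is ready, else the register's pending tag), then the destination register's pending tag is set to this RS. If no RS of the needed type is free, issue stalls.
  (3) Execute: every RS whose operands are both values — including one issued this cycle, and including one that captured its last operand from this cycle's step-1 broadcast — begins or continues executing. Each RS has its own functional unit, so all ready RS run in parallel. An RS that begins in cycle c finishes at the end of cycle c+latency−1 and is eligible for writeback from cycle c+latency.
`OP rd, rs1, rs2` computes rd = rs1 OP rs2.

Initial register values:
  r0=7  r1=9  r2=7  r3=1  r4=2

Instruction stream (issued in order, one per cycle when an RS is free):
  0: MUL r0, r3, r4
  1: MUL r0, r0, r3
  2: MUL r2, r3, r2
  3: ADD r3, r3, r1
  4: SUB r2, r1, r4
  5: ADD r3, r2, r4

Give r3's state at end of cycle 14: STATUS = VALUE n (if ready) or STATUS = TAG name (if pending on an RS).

STATUS = VALUE 9

  c1: issue MUL r0<-Mul1  regs: r0:Mul1,r1:9,r2:7,r3:1,r4:2
  c2: issue MUL r0<-Mul2  regs: r0:Mul2,r1:9,r2:7,r3:1,r4:2
  c3: stall  regs: r0:Mul2,r1:9,r2:7,r3:1,r4:2
  c4: stall  regs: r0:Mul2,r1:9,r2:7,r3:1,r4:2
  c5: stall  regs: r0:Mul2,r1:9,r2:7,r3:1,r4:2
  c6: CDB Mul1=2; issue MUL r2<-Mul1  regs: r0:Mul2,r1:9,r2:Mul1,r3:1,r4:2
  c7: issue ADD r3<-Add1  regs: r0:Mul2,r1:9,r2:Mul1,r3:Add1,r4:2
  c8: issue SUB r2<-Add2  regs: r0:Mul2,r1:9,r2:Add2,r3:Add1,r4:2
  c9: stall  regs: r0:Mul2,r1:9,r2:Add2,r3:Add1,r4:2
  c10: CDB Add1=10; issue ADD r3<-Add1  regs: r0:Mul2,r1:9,r2:Add2,r3:Add1,r4:2
  c11: CDB Add2=7  regs: r0:Mul2,r1:9,r2:7,r3:Add1,r4:2
  c12: CDB Mul1=7  regs: r0:Mul2,r1:9,r2:7,r3:Add1,r4:2
  c13: CDB Mul2=2  regs: r0:2,r1:9,r2:7,r3:Add1,r4:2
  c14: CDB Add1=9  regs: r0:2,r1:9,r2:7,r3:9,r4:2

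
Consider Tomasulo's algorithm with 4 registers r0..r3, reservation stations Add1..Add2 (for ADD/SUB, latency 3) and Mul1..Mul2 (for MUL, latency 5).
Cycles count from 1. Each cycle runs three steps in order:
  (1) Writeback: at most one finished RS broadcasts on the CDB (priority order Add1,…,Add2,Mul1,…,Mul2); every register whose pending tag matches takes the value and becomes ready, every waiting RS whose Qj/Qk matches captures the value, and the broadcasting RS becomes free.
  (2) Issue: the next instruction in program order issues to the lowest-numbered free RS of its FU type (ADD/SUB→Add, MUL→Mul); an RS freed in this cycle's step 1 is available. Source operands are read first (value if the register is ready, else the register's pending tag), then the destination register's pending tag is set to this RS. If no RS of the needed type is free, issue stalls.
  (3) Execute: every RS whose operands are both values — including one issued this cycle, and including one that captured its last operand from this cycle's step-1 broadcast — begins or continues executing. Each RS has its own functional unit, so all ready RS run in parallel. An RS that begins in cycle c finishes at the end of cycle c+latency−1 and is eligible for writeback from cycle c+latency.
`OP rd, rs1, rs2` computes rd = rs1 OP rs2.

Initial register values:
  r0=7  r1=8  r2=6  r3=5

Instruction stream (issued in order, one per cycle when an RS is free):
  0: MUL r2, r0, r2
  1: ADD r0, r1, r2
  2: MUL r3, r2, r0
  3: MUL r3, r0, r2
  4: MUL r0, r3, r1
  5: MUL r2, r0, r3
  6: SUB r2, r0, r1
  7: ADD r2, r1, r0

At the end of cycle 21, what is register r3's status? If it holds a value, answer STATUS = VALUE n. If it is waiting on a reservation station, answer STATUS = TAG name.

STATUS = VALUE 2100

cycle 1: issue MUL r2<-Mul1 // r0:7,r1:8,r2:Mul1,r3:5
cycle 2: issue ADD r0<-Add1 // r0:Add1,r1:8,r2:Mul1,r3:5
cycle 3: issue MUL r3<-Mul2 // r0:Add1,r1:8,r2:Mul1,r3:Mul2
cycle 4: stall // r0:Add1,r1:8,r2:Mul1,r3:Mul2
cycle 5: stall // r0:Add1,r1:8,r2:Mul1,r3:Mul2
cycle 6: CDB Mul1=42; issue MUL r3<-Mul1 // r0:Add1,r1:8,r2:42,r3:Mul1
cycle 7: stall // r0:Add1,r1:8,r2:42,r3:Mul1
cycle 8: stall // r0:Add1,r1:8,r2:42,r3:Mul1
cycle 9: CDB Add1=50; stall // r0:50,r1:8,r2:42,r3:Mul1
cycle 10: stall // r0:50,r1:8,r2:42,r3:Mul1
cycle 11: stall // r0:50,r1:8,r2:42,r3:Mul1
cycle 12: stall // r0:50,r1:8,r2:42,r3:Mul1
cycle 13: stall // r0:50,r1:8,r2:42,r3:Mul1
cycle 14: CDB Mul1=2100; issue MUL r0<-Mul1 // r0:Mul1,r1:8,r2:42,r3:2100
cycle 15: CDB Mul2=2100; issue MUL r2<-Mul2 // r0:Mul1,r1:8,r2:Mul2,r3:2100
cycle 16: issue SUB r2<-Add1 // r0:Mul1,r1:8,r2:Add1,r3:2100
cycle 17: issue ADD r2<-Add2 // r0:Mul1,r1:8,r2:Add2,r3:2100
cycle 18: - // r0:Mul1,r1:8,r2:Add2,r3:2100
cycle 19: CDB Mul1=16800 // r0:16800,r1:8,r2:Add2,r3:2100
cycle 20: - // r0:16800,r1:8,r2:Add2,r3:2100
cycle 21: - // r0:16800,r1:8,r2:Add2,r3:2100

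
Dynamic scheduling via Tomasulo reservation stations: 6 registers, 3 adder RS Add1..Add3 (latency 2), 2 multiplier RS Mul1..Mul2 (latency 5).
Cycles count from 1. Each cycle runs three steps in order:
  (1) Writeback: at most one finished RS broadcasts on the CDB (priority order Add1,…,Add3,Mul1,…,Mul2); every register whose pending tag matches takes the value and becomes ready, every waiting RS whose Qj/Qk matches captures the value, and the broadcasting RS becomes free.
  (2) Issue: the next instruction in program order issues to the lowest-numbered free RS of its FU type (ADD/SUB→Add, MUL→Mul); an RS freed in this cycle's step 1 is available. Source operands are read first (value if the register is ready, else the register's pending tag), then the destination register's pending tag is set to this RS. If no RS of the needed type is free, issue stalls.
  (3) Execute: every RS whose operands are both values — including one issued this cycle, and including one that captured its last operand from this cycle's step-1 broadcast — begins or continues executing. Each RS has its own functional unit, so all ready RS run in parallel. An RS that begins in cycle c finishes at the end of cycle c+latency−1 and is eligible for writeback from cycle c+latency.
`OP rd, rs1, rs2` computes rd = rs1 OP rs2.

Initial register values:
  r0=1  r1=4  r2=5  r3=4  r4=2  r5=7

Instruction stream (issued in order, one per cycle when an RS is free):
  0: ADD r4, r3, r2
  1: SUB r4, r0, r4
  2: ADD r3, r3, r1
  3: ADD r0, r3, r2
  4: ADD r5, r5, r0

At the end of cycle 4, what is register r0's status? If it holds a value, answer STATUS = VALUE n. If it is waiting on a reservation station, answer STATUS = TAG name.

cycle 1: issue ADD r4<-Add1 // r0:1,r1:4,r2:5,r3:4,r4:Add1,r5:7
cycle 2: issue SUB r4<-Add2 // r0:1,r1:4,r2:5,r3:4,r4:Add2,r5:7
cycle 3: CDB Add1=9; issue ADD r3<-Add1 // r0:1,r1:4,r2:5,r3:Add1,r4:Add2,r5:7
cycle 4: issue ADD r0<-Add3 // r0:Add3,r1:4,r2:5,r3:Add1,r4:Add2,r5:7

STATUS = TAG Add3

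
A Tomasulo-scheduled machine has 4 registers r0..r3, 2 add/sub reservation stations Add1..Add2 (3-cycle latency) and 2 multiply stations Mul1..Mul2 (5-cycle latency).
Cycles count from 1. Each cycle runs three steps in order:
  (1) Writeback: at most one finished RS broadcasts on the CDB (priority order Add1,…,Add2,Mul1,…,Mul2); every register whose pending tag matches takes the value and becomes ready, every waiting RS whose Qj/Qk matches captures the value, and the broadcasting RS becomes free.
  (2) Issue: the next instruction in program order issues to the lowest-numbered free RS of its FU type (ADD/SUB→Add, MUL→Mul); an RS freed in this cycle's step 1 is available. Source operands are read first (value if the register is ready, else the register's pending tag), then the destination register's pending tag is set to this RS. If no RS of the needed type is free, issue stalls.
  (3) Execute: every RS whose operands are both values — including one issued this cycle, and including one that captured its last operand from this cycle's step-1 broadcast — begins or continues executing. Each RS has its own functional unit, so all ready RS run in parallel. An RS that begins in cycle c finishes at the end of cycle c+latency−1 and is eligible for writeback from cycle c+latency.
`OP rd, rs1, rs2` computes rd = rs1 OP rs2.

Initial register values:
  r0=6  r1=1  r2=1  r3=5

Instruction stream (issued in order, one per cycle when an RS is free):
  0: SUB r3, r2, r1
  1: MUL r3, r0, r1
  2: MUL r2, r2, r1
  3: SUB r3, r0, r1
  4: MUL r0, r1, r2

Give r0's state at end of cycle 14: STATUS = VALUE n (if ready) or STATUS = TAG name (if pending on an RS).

  c1: issue SUB r3<-Add1  regs: r0:6,r1:1,r2:1,r3:Add1
  c2: issue MUL r3<-Mul1  regs: r0:6,r1:1,r2:1,r3:Mul1
  c3: issue MUL r2<-Mul2  regs: r0:6,r1:1,r2:Mul2,r3:Mul1
  c4: CDB Add1=0; issue SUB r3<-Add1  regs: r0:6,r1:1,r2:Mul2,r3:Add1
  c5: stall  regs: r0:6,r1:1,r2:Mul2,r3:Add1
  c6: stall  regs: r0:6,r1:1,r2:Mul2,r3:Add1
  c7: CDB Add1=5; stall  regs: r0:6,r1:1,r2:Mul2,r3:5
  c8: CDB Mul1=6; issue MUL r0<-Mul1  regs: r0:Mul1,r1:1,r2:Mul2,r3:5
  c9: CDB Mul2=1  regs: r0:Mul1,r1:1,r2:1,r3:5
  c10: -  regs: r0:Mul1,r1:1,r2:1,r3:5
  c11: -  regs: r0:Mul1,r1:1,r2:1,r3:5
  c12: -  regs: r0:Mul1,r1:1,r2:1,r3:5
  c13: -  regs: r0:Mul1,r1:1,r2:1,r3:5
  c14: CDB Mul1=1  regs: r0:1,r1:1,r2:1,r3:5

STATUS = VALUE 1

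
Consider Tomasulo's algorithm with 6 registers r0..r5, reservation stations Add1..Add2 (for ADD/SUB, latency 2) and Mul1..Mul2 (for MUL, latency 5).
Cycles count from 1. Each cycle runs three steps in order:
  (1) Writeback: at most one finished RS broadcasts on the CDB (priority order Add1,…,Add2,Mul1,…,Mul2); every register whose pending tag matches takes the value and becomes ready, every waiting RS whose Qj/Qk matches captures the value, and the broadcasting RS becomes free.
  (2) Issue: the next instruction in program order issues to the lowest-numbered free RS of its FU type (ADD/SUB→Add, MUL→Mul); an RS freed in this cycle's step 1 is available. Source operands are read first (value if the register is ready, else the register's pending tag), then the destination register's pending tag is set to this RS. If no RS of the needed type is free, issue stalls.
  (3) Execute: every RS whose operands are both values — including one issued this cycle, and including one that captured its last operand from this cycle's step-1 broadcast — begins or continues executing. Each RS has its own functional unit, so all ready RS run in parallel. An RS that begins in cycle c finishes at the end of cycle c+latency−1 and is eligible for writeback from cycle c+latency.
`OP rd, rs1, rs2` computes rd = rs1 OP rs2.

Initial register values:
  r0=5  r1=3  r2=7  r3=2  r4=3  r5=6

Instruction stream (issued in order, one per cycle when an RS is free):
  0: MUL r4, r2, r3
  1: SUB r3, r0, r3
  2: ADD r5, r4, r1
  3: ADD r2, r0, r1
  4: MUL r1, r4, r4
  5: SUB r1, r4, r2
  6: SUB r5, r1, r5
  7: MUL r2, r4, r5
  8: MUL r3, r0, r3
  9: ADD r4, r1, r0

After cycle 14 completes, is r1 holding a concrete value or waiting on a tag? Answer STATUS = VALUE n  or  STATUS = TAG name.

STATUS = VALUE 6

cycle 1: issue MUL r4<-Mul1 // r0:5,r1:3,r2:7,r3:2,r4:Mul1,r5:6
cycle 2: issue SUB r3<-Add1 // r0:5,r1:3,r2:7,r3:Add1,r4:Mul1,r5:6
cycle 3: issue ADD r5<-Add2 // r0:5,r1:3,r2:7,r3:Add1,r4:Mul1,r5:Add2
cycle 4: CDB Add1=3; issue ADD r2<-Add1 // r0:5,r1:3,r2:Add1,r3:3,r4:Mul1,r5:Add2
cycle 5: issue MUL r1<-Mul2 // r0:5,r1:Mul2,r2:Add1,r3:3,r4:Mul1,r5:Add2
cycle 6: CDB Add1=8; issue SUB r1<-Add1 // r0:5,r1:Add1,r2:8,r3:3,r4:Mul1,r5:Add2
cycle 7: CDB Mul1=14; stall // r0:5,r1:Add1,r2:8,r3:3,r4:14,r5:Add2
cycle 8: stall // r0:5,r1:Add1,r2:8,r3:3,r4:14,r5:Add2
cycle 9: CDB Add1=6; issue SUB r5<-Add1 // r0:5,r1:6,r2:8,r3:3,r4:14,r5:Add1
cycle 10: CDB Add2=17; issue MUL r2<-Mul1 // r0:5,r1:6,r2:Mul1,r3:3,r4:14,r5:Add1
cycle 11: stall // r0:5,r1:6,r2:Mul1,r3:3,r4:14,r5:Add1
cycle 12: CDB Add1=-11; stall // r0:5,r1:6,r2:Mul1,r3:3,r4:14,r5:-11
cycle 13: CDB Mul2=196; issue MUL r3<-Mul2 // r0:5,r1:6,r2:Mul1,r3:Mul2,r4:14,r5:-11
cycle 14: issue ADD r4<-Add1 // r0:5,r1:6,r2:Mul1,r3:Mul2,r4:Add1,r5:-11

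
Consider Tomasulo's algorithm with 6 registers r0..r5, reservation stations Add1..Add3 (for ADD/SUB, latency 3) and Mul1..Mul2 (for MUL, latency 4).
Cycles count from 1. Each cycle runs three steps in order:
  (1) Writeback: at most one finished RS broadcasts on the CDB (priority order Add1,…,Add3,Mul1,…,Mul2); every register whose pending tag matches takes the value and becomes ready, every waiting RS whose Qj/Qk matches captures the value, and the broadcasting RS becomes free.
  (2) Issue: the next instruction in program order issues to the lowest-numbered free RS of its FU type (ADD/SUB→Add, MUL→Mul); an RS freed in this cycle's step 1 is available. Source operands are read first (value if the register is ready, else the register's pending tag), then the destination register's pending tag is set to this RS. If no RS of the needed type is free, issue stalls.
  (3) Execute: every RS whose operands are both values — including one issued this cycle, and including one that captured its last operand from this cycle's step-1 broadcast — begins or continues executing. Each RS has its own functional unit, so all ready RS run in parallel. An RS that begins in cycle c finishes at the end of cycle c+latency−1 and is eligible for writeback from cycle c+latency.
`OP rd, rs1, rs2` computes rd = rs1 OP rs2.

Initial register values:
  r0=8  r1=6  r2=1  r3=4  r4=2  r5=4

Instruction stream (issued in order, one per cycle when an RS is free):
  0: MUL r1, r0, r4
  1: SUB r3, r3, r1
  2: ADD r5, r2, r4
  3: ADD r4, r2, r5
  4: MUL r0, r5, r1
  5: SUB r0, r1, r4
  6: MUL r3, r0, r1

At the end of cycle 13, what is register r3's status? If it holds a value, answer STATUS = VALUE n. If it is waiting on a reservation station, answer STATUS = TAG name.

cycle 1: issue MUL r1<-Mul1 // r0:8,r1:Mul1,r2:1,r3:4,r4:2,r5:4
cycle 2: issue SUB r3<-Add1 // r0:8,r1:Mul1,r2:1,r3:Add1,r4:2,r5:4
cycle 3: issue ADD r5<-Add2 // r0:8,r1:Mul1,r2:1,r3:Add1,r4:2,r5:Add2
cycle 4: issue ADD r4<-Add3 // r0:8,r1:Mul1,r2:1,r3:Add1,r4:Add3,r5:Add2
cycle 5: CDB Mul1=16; issue MUL r0<-Mul1 // r0:Mul1,r1:16,r2:1,r3:Add1,r4:Add3,r5:Add2
cycle 6: CDB Add2=3; issue SUB r0<-Add2 // r0:Add2,r1:16,r2:1,r3:Add1,r4:Add3,r5:3
cycle 7: issue MUL r3<-Mul2 // r0:Add2,r1:16,r2:1,r3:Mul2,r4:Add3,r5:3
cycle 8: CDB Add1=-12 // r0:Add2,r1:16,r2:1,r3:Mul2,r4:Add3,r5:3
cycle 9: CDB Add3=4 // r0:Add2,r1:16,r2:1,r3:Mul2,r4:4,r5:3
cycle 10: CDB Mul1=48 // r0:Add2,r1:16,r2:1,r3:Mul2,r4:4,r5:3
cycle 11: - // r0:Add2,r1:16,r2:1,r3:Mul2,r4:4,r5:3
cycle 12: CDB Add2=12 // r0:12,r1:16,r2:1,r3:Mul2,r4:4,r5:3
cycle 13: - // r0:12,r1:16,r2:1,r3:Mul2,r4:4,r5:3

STATUS = TAG Mul2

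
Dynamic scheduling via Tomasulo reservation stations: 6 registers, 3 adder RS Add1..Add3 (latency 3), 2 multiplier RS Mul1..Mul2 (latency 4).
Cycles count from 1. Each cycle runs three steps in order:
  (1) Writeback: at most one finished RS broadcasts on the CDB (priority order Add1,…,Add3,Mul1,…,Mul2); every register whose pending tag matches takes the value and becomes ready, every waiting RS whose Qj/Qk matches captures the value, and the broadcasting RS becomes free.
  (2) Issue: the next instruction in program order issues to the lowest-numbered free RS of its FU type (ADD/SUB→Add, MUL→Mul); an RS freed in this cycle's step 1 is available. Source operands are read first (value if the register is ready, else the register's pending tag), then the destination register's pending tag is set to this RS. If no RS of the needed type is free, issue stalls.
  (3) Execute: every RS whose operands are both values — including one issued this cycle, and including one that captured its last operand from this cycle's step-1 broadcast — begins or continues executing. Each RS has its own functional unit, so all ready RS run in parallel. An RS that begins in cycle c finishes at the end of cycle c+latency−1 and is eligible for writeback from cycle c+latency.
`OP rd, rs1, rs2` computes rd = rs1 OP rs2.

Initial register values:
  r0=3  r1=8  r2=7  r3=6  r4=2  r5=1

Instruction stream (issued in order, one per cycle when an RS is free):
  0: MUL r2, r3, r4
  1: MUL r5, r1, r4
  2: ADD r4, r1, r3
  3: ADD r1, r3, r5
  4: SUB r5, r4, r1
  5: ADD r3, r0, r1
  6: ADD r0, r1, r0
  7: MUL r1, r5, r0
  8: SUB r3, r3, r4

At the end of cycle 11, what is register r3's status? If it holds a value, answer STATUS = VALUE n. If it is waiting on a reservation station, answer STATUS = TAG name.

STATUS = TAG Add1

  c1: issue MUL r2<-Mul1  regs: r0:3,r1:8,r2:Mul1,r3:6,r4:2,r5:1
  c2: issue MUL r5<-Mul2  regs: r0:3,r1:8,r2:Mul1,r3:6,r4:2,r5:Mul2
  c3: issue ADD r4<-Add1  regs: r0:3,r1:8,r2:Mul1,r3:6,r4:Add1,r5:Mul2
  c4: issue ADD r1<-Add2  regs: r0:3,r1:Add2,r2:Mul1,r3:6,r4:Add1,r5:Mul2
  c5: CDB Mul1=12; issue SUB r5<-Add3  regs: r0:3,r1:Add2,r2:12,r3:6,r4:Add1,r5:Add3
  c6: CDB Add1=14; issue ADD r3<-Add1  regs: r0:3,r1:Add2,r2:12,r3:Add1,r4:14,r5:Add3
  c7: CDB Mul2=16; stall  regs: r0:3,r1:Add2,r2:12,r3:Add1,r4:14,r5:Add3
  c8: stall  regs: r0:3,r1:Add2,r2:12,r3:Add1,r4:14,r5:Add3
  c9: stall  regs: r0:3,r1:Add2,r2:12,r3:Add1,r4:14,r5:Add3
  c10: CDB Add2=22; issue ADD r0<-Add2  regs: r0:Add2,r1:22,r2:12,r3:Add1,r4:14,r5:Add3
  c11: issue MUL r1<-Mul1  regs: r0:Add2,r1:Mul1,r2:12,r3:Add1,r4:14,r5:Add3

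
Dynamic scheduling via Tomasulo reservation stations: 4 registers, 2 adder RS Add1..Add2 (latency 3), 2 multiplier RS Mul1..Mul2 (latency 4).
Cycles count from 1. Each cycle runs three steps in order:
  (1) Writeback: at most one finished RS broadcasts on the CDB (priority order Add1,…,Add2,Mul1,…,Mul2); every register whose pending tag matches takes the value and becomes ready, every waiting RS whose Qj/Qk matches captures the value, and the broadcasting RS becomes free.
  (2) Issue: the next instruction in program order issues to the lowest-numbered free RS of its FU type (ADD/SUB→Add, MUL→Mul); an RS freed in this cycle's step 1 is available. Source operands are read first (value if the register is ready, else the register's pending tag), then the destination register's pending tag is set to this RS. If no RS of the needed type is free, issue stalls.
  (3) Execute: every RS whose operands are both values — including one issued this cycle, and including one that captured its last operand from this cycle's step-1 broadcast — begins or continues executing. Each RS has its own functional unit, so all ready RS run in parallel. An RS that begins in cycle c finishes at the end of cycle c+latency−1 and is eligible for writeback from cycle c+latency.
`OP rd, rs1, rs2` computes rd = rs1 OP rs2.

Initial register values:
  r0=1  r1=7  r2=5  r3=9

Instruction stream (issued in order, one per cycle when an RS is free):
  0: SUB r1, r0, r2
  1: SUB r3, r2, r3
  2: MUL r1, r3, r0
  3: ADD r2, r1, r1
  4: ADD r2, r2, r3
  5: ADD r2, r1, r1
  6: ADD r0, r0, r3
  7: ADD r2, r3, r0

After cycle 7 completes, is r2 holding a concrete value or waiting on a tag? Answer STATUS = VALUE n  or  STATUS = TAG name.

STATUS = TAG Add2

cycle 1: issue SUB r1<-Add1 // r0:1,r1:Add1,r2:5,r3:9
cycle 2: issue SUB r3<-Add2 // r0:1,r1:Add1,r2:5,r3:Add2
cycle 3: issue MUL r1<-Mul1 // r0:1,r1:Mul1,r2:5,r3:Add2
cycle 4: CDB Add1=-4; issue ADD r2<-Add1 // r0:1,r1:Mul1,r2:Add1,r3:Add2
cycle 5: CDB Add2=-4; issue ADD r2<-Add2 // r0:1,r1:Mul1,r2:Add2,r3:-4
cycle 6: stall // r0:1,r1:Mul1,r2:Add2,r3:-4
cycle 7: stall // r0:1,r1:Mul1,r2:Add2,r3:-4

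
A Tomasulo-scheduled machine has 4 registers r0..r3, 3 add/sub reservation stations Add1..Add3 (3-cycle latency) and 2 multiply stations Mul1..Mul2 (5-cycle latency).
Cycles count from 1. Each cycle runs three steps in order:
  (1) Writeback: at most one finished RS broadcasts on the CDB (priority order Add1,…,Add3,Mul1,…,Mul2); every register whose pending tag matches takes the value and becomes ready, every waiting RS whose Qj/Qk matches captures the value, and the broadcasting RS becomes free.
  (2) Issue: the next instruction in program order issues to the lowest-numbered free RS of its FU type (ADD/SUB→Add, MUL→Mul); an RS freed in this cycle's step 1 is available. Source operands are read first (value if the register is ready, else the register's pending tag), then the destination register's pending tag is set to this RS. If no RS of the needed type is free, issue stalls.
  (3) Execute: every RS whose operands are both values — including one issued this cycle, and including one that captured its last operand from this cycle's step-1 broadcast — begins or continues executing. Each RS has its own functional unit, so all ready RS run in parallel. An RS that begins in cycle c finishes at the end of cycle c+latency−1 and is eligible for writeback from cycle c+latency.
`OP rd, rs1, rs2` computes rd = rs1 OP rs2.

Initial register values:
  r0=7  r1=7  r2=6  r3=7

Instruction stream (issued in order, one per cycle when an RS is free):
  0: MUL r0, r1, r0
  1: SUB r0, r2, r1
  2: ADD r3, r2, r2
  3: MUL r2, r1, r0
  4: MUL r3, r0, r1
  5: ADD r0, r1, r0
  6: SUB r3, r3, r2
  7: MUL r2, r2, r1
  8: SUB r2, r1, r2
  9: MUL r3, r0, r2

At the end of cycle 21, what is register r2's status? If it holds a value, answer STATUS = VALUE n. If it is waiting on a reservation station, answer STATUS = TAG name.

STATUS = VALUE 56

c1: issue MUL r0<-Mul1 | r0:Mul1,r1:7,r2:6,r3:7
c2: issue SUB r0<-Add1 | r0:Add1,r1:7,r2:6,r3:7
c3: issue ADD r3<-Add2 | r0:Add1,r1:7,r2:6,r3:Add2
c4: issue MUL r2<-Mul2 | r0:Add1,r1:7,r2:Mul2,r3:Add2
c5: CDB Add1=-1; stall | r0:-1,r1:7,r2:Mul2,r3:Add2
c6: CDB Add2=12; stall | r0:-1,r1:7,r2:Mul2,r3:12
c7: CDB Mul1=49; issue MUL r3<-Mul1 | r0:-1,r1:7,r2:Mul2,r3:Mul1
c8: issue ADD r0<-Add1 | r0:Add1,r1:7,r2:Mul2,r3:Mul1
c9: issue SUB r3<-Add2 | r0:Add1,r1:7,r2:Mul2,r3:Add2
c10: CDB Mul2=-7; issue MUL r2<-Mul2 | r0:Add1,r1:7,r2:Mul2,r3:Add2
c11: CDB Add1=6; issue SUB r2<-Add1 | r0:6,r1:7,r2:Add1,r3:Add2
c12: CDB Mul1=-7; issue MUL r3<-Mul1 | r0:6,r1:7,r2:Add1,r3:Mul1
c13: - | r0:6,r1:7,r2:Add1,r3:Mul1
c14: - | r0:6,r1:7,r2:Add1,r3:Mul1
c15: CDB Add2=0 | r0:6,r1:7,r2:Add1,r3:Mul1
c16: CDB Mul2=-49 | r0:6,r1:7,r2:Add1,r3:Mul1
c17: - | r0:6,r1:7,r2:Add1,r3:Mul1
c18: - | r0:6,r1:7,r2:Add1,r3:Mul1
c19: CDB Add1=56 | r0:6,r1:7,r2:56,r3:Mul1
c20: - | r0:6,r1:7,r2:56,r3:Mul1
c21: - | r0:6,r1:7,r2:56,r3:Mul1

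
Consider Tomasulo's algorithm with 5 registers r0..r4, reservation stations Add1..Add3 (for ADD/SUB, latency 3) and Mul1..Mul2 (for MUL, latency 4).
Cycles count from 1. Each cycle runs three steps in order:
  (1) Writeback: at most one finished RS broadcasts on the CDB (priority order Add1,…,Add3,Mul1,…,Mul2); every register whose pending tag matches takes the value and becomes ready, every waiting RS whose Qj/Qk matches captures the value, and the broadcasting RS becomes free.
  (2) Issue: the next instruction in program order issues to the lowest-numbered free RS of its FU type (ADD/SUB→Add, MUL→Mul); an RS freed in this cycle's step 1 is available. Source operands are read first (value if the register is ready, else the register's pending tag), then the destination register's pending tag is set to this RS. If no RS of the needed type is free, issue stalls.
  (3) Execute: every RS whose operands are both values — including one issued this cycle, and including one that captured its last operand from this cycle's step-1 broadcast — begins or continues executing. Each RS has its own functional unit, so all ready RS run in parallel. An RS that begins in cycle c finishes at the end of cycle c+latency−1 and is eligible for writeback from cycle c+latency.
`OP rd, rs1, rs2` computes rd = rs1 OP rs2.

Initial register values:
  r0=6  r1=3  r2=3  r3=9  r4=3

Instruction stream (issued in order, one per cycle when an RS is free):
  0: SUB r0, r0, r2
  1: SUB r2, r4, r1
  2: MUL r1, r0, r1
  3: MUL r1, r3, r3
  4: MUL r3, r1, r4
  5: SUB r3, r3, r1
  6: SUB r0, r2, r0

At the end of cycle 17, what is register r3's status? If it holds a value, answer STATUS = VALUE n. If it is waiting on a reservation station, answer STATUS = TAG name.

STATUS = VALUE 162

cycle 1: issue SUB r0<-Add1 // r0:Add1,r1:3,r2:3,r3:9,r4:3
cycle 2: issue SUB r2<-Add2 // r0:Add1,r1:3,r2:Add2,r3:9,r4:3
cycle 3: issue MUL r1<-Mul1 // r0:Add1,r1:Mul1,r2:Add2,r3:9,r4:3
cycle 4: CDB Add1=3; issue MUL r1<-Mul2 // r0:3,r1:Mul2,r2:Add2,r3:9,r4:3
cycle 5: CDB Add2=0; stall // r0:3,r1:Mul2,r2:0,r3:9,r4:3
cycle 6: stall // r0:3,r1:Mul2,r2:0,r3:9,r4:3
cycle 7: stall // r0:3,r1:Mul2,r2:0,r3:9,r4:3
cycle 8: CDB Mul1=9; issue MUL r3<-Mul1 // r0:3,r1:Mul2,r2:0,r3:Mul1,r4:3
cycle 9: CDB Mul2=81; issue SUB r3<-Add1 // r0:3,r1:81,r2:0,r3:Add1,r4:3
cycle 10: issue SUB r0<-Add2 // r0:Add2,r1:81,r2:0,r3:Add1,r4:3
cycle 11: - // r0:Add2,r1:81,r2:0,r3:Add1,r4:3
cycle 12: - // r0:Add2,r1:81,r2:0,r3:Add1,r4:3
cycle 13: CDB Add2=-3 // r0:-3,r1:81,r2:0,r3:Add1,r4:3
cycle 14: CDB Mul1=243 // r0:-3,r1:81,r2:0,r3:Add1,r4:3
cycle 15: - // r0:-3,r1:81,r2:0,r3:Add1,r4:3
cycle 16: - // r0:-3,r1:81,r2:0,r3:Add1,r4:3
cycle 17: CDB Add1=162 // r0:-3,r1:81,r2:0,r3:162,r4:3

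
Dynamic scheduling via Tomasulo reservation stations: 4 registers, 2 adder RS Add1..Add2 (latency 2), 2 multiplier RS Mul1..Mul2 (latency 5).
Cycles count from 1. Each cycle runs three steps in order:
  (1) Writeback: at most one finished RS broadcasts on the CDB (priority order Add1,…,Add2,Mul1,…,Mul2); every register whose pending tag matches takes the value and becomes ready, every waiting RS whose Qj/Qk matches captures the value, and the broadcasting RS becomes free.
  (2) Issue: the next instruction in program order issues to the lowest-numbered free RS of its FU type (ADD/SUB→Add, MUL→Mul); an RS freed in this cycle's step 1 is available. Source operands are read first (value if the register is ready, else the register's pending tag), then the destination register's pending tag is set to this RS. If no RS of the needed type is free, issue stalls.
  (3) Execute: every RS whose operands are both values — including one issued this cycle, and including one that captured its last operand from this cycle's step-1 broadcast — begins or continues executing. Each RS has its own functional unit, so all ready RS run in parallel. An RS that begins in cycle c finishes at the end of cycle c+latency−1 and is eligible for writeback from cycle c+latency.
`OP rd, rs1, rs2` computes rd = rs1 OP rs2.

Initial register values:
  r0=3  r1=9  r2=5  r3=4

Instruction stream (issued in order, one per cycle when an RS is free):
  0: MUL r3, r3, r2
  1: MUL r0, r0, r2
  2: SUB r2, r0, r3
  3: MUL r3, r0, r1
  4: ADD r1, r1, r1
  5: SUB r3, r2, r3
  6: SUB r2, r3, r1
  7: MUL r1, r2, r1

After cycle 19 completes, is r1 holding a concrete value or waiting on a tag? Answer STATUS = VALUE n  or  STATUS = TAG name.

STATUS = TAG Mul2

cycle 1: issue MUL r3<-Mul1 // r0:3,r1:9,r2:5,r3:Mul1
cycle 2: issue MUL r0<-Mul2 // r0:Mul2,r1:9,r2:5,r3:Mul1
cycle 3: issue SUB r2<-Add1 // r0:Mul2,r1:9,r2:Add1,r3:Mul1
cycle 4: stall // r0:Mul2,r1:9,r2:Add1,r3:Mul1
cycle 5: stall // r0:Mul2,r1:9,r2:Add1,r3:Mul1
cycle 6: CDB Mul1=20; issue MUL r3<-Mul1 // r0:Mul2,r1:9,r2:Add1,r3:Mul1
cycle 7: CDB Mul2=15; issue ADD r1<-Add2 // r0:15,r1:Add2,r2:Add1,r3:Mul1
cycle 8: stall // r0:15,r1:Add2,r2:Add1,r3:Mul1
cycle 9: CDB Add1=-5; issue SUB r3<-Add1 // r0:15,r1:Add2,r2:-5,r3:Add1
cycle 10: CDB Add2=18; issue SUB r2<-Add2 // r0:15,r1:18,r2:Add2,r3:Add1
cycle 11: issue MUL r1<-Mul2 // r0:15,r1:Mul2,r2:Add2,r3:Add1
cycle 12: CDB Mul1=135 // r0:15,r1:Mul2,r2:Add2,r3:Add1
cycle 13: - // r0:15,r1:Mul2,r2:Add2,r3:Add1
cycle 14: CDB Add1=-140 // r0:15,r1:Mul2,r2:Add2,r3:-140
cycle 15: - // r0:15,r1:Mul2,r2:Add2,r3:-140
cycle 16: CDB Add2=-158 // r0:15,r1:Mul2,r2:-158,r3:-140
cycle 17: - // r0:15,r1:Mul2,r2:-158,r3:-140
cycle 18: - // r0:15,r1:Mul2,r2:-158,r3:-140
cycle 19: - // r0:15,r1:Mul2,r2:-158,r3:-140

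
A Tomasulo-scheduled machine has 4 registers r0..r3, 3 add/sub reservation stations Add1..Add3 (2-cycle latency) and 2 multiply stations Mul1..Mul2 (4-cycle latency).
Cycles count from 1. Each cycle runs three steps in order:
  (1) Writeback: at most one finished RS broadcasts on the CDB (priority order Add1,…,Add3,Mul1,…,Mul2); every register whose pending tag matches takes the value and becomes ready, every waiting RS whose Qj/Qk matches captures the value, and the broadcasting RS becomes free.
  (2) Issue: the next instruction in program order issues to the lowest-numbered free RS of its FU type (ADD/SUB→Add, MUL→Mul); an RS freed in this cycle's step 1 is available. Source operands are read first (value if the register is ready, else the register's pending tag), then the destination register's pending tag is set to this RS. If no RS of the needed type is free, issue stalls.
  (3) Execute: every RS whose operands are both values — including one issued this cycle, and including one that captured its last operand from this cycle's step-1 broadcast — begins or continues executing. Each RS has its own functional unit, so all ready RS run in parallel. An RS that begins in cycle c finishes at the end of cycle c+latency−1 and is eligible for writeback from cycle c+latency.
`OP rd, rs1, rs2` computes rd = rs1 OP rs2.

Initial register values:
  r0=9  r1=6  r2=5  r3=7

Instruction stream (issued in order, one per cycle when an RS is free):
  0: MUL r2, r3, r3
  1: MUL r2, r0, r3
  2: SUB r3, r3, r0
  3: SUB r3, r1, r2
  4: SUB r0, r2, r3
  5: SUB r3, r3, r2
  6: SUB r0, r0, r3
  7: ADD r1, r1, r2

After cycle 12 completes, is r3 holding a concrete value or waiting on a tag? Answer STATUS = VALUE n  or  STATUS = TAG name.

STATUS = VALUE -120

c1: issue MUL r2<-Mul1 | r0:9,r1:6,r2:Mul1,r3:7
c2: issue MUL r2<-Mul2 | r0:9,r1:6,r2:Mul2,r3:7
c3: issue SUB r3<-Add1 | r0:9,r1:6,r2:Mul2,r3:Add1
c4: issue SUB r3<-Add2 | r0:9,r1:6,r2:Mul2,r3:Add2
c5: CDB Add1=-2; issue SUB r0<-Add1 | r0:Add1,r1:6,r2:Mul2,r3:Add2
c6: CDB Mul1=49; issue SUB r3<-Add3 | r0:Add1,r1:6,r2:Mul2,r3:Add3
c7: CDB Mul2=63; stall | r0:Add1,r1:6,r2:63,r3:Add3
c8: stall | r0:Add1,r1:6,r2:63,r3:Add3
c9: CDB Add2=-57; issue SUB r0<-Add2 | r0:Add2,r1:6,r2:63,r3:Add3
c10: stall | r0:Add2,r1:6,r2:63,r3:Add3
c11: CDB Add1=120; issue ADD r1<-Add1 | r0:Add2,r1:Add1,r2:63,r3:Add3
c12: CDB Add3=-120 | r0:Add2,r1:Add1,r2:63,r3:-120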